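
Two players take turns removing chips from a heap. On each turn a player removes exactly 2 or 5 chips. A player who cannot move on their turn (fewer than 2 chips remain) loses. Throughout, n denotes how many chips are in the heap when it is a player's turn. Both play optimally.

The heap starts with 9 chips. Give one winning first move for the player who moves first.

Compute win/loss labels from the base case upward. A position with no move is L. Any other position is W if it can reach an L in one move, else L.
n=0: no move → L
n=1: no move → L
n=2: →0(L), so W
n=3: →1(L), so W
n=4: →2(W) only, which is W, so L
n=5: →0(L), so W
n=6: →4(L), so W
n=7: →5(W), 2(W) — all W, so L
n=8: →6(W), 3(W) — all W, so L
n=9: →7(L), so W
From 9, the L positions reachable in one move are: 7, 4. Any move reaching one of these is winning.

Remove 2, leaving 7.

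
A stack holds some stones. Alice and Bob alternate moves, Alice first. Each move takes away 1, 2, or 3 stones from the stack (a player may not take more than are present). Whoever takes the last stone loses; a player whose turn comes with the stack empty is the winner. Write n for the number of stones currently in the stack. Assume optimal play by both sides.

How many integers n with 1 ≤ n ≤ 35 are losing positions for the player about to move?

9

Positions with no move are W. A position that does have a move is losing for the player to move precisely when every available move leads to a winning position for the opponent. Fill in the labels:
n=0: no move; the opponent has just taken the last stone and therefore loses → W
n=1: only reaches 0(W), which is W → L
n=2: reaches L-position 1 → W
n=3: reaches L-position 1 → W
n=4: reaches L-position 1 → W
n=5: only reaches 4(W), 3(W), 2(W), all W → L
n=6: reaches L-position 5 → W
n=7: reaches L-position 5 → W
n=8: reaches L-position 5 → W
n=9: only reaches 8(W), 7(W), 6(W), all W → L
n=10: reaches L-position 9 → W
n=11: reaches L-position 9 → W
n=12: reaches L-position 9 → W
n=13: only reaches 12(W), 11(W), 10(W), all W → L
n=14: reaches L-position 13 → W
n=15: reaches L-position 13 → W
n=16: reaches L-position 13 → W
n=17: only reaches 16(W), 15(W), 14(W), all W → L
n=18: reaches L-position 17 → W
n=19: reaches L-position 17 → W
n=20: reaches L-position 17 → W
n=21: only reaches 20(W), 19(W), 18(W), all W → L
n=22: reaches L-position 21 → W
n=23: reaches L-position 21 → W
n=24: reaches L-position 21 → W
n=25: only reaches 24(W), 23(W), 22(W), all W → L
n=26: reaches L-position 25 → W
n=27: reaches L-position 25 → W
n=28: reaches L-position 25 → W
n=29: only reaches 28(W), 27(W), 26(W), all W → L
n=30: reaches L-position 29 → W
n=31: reaches L-position 29 → W
n=32: reaches L-position 29 → W
n=33: only reaches 32(W), 31(W), 30(W), all W → L
n=34: reaches L-position 33 → W
n=35: reaches L-position 33 → W
L entries with 1 ≤ n ≤ 35 (the range starts at n=1): n = 1, 5, 9, 13, 17, 21, 25, 29, 33; that makes 9.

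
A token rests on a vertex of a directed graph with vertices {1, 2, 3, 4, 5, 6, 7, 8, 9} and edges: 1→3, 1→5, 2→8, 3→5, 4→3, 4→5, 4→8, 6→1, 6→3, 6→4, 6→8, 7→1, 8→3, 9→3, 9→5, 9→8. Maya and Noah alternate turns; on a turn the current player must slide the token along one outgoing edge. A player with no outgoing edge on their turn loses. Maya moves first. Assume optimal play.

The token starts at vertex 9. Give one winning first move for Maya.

Use the standard recursion: the mover loses at a terminal position; elsewhere, the mover wins exactly when some move hands the opponent an L position.
Every edge goes from a vertex to one that appears earlier in the order 5, 3, 1, 8, 4, 6, 7, 9, 2, so processing vertices in that order labels each vertex after all of its successors.
5: no outgoing edge → L
3: can move to 5, which is L ⇒ W
1: can move to 5, which is L ⇒ W
8: the only move is to 3(W), a W ⇒ L
4: can move to 8, which is L ⇒ W
6: can move to 8, which is L ⇒ W
7: the only move is to 1(W), a W ⇒ L
9: can move to 8, which is L ⇒ W
2: can move to 8, which is L ⇒ W
From 9, the L positions reachable in one move are: 8, 5. Any move reaching one of these is winning.

Move to 8.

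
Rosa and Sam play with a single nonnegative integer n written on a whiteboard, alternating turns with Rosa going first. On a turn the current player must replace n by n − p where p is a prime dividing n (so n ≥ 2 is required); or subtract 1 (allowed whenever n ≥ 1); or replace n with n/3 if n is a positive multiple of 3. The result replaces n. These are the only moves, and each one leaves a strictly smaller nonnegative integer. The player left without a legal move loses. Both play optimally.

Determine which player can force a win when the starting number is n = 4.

Build the W/L table. Terminal = L. A non-terminal position is W if it has a move to some L; otherwise it is L.
n=0: no move → L
n=1: can move to 0, which is L ⇒ W
n=2: can move to 0, which is L ⇒ W
n=3: can move to 0, which is L ⇒ W
n=4: moves to 2(W), 3(W); every one is W ⇒ L
The starting position 4 is L: whatever Rosa does, the opponent receives a W position.

Sam wins.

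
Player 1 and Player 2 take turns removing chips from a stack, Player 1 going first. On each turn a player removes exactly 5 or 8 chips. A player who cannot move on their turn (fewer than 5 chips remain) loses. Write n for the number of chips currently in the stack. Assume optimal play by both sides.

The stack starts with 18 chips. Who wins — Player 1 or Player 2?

Use the standard recursion: the mover loses at a terminal position; elsewhere, the mover wins exactly when some move hands the opponent an L position.
n=0: no move → L
n=1: no move → L
n=2: no move → L
n=3: no move → L
n=4: no move → L
n=5: reaches L-position 0 → W
n=6: reaches L-position 1 → W
n=7: reaches L-position 2 → W
n=8: reaches L-position 3 → W
n=9: reaches L-position 4 → W
n=10: reaches L-position 2 → W
n=11: reaches L-position 3 → W
n=12: reaches L-position 4 → W
n=13: only reaches 8(W), 5(W), all W → L
n=14: only reaches 9(W), 6(W), all W → L
n=15: only reaches 10(W), 7(W), all W → L
n=16: only reaches 11(W), 8(W), all W → L
n=17: only reaches 12(W), 9(W), all W → L
n=18: reaches L-position 13 → W
From 18 Player 1 can remove 5, leaving 13, reaching an L position.

Player 1 wins.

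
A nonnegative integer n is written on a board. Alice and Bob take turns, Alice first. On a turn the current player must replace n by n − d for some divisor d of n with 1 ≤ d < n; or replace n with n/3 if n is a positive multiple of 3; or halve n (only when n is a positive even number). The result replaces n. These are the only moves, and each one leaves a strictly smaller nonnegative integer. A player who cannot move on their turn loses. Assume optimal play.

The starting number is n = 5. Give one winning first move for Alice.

Classify positions by backward induction: terminal positions (no move available) are L. From any other position, the mover wins iff some move reaches an L.
n=0: no move → L
n=1: no move → L
n=2: →1(L), so W
n=3: →1(L), so W
n=4: →2(W), 3(W) — all W, so L
n=5: →4(L), so W
From 5, the L positions reachable in one move are: 4.

Move to 4.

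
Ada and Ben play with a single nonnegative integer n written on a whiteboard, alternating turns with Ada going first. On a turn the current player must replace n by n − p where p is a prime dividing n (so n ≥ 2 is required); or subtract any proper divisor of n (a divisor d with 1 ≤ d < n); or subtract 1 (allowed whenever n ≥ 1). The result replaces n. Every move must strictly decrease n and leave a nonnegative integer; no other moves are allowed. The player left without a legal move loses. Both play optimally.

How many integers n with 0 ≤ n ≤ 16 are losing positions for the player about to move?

Build the W/L table. Terminal = L. A non-terminal position is W if it has a move to some L; otherwise it is L.
n=0: no move → L
n=1: can move to 0, which is L ⇒ W
n=2: can move to 0, which is L ⇒ W
n=3: can move to 0, which is L ⇒ W
n=4: moves to 2(W), 3(W); every one is W ⇒ L
n=5: can move to 0, which is L ⇒ W
n=6: can move to 4, which is L ⇒ W
n=7: can move to 0, which is L ⇒ W
n=8: can move to 4, which is L ⇒ W
n=9: moves to 6(W), 8(W); every one is W ⇒ L
n=10: can move to 9, which is L ⇒ W
n=11: can move to 0, which is L ⇒ W
n=12: can move to 9, which is L ⇒ W
n=13: can move to 0, which is L ⇒ W
n=14: moves to 7(W), 12(W), 13(W); every one is W ⇒ L
n=15: can move to 14, which is L ⇒ W
n=16: can move to 14, which is L ⇒ W
L entries with 0 ≤ n ≤ 16: n = 0, 4, 9, 14; that makes 4.

4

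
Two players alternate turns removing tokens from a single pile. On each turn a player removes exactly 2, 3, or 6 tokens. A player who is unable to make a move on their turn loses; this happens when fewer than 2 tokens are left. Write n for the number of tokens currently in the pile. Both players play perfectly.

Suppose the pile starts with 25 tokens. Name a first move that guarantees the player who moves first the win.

Label each position W (a win for the player to move) or L (a loss). A position with no legal move is L; any other position is W exactly when some move reaches an L, and L when every move reaches a W.
n=0: no move → L
n=1: no move → L
n=2: W (go to 0, an L position)
n=3: W (go to 1, an L position)
n=4: W (go to 1, an L position)
n=5: L (options 3(W), 2(W) are all W)
n=6: W (go to 0, an L position)
n=7: W (go to 5, an L position)
n=8: W (go to 5, an L position)
n=9: L (options 7(W), 6(W), 3(W) are all W)
n=10: L (options 8(W), 7(W), 4(W) are all W)
n=11: W (go to 9, an L position)
n=12: W (go to 10, an L position)
n=13: W (go to 10, an L position)
n=14: L (options 12(W), 11(W), 8(W) are all W)
n=15: W (go to 9, an L position)
n=16: W (go to 14, an L position)
n=17: W (go to 14, an L position)
n=18: L (options 16(W), 15(W), 12(W) are all W)
n=19: L (options 17(W), 16(W), 13(W) are all W)
n=20: W (go to 18, an L position)
n=21: W (go to 19, an L position)
n=22: W (go to 19, an L position)
n=23: L (options 21(W), 20(W), 17(W) are all W)
n=24: W (go to 18, an L position)
n=25: W (go to 23, an L position)
From 25, the L positions reachable in one move are: 23, 19. Any move reaching one of these is winning.

Remove 2, leaving 23.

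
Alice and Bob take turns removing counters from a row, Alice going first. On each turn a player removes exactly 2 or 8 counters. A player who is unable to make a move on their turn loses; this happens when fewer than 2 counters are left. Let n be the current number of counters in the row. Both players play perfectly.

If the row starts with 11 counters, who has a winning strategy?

Classify positions by backward induction: terminal positions (no move available) are L. From any other position, the mover wins iff some move reaches an L.
n=0: no move → L
n=1: no move → L
n=2: can move to 0, which is L ⇒ W
n=3: can move to 1, which is L ⇒ W
n=4: the only move is to 2(W), a W ⇒ L
n=5: the only move is to 3(W), a W ⇒ L
n=6: can move to 4, which is L ⇒ W
n=7: can move to 5, which is L ⇒ W
n=8: can move to 0, which is L ⇒ W
n=9: can move to 1, which is L ⇒ W
n=10: moves to 8(W), 2(W); every one is W ⇒ L
n=11: moves to 9(W), 3(W); every one is W ⇒ L
The starting position 11 is L: whatever Alice does, the opponent receives a W position.

Bob wins.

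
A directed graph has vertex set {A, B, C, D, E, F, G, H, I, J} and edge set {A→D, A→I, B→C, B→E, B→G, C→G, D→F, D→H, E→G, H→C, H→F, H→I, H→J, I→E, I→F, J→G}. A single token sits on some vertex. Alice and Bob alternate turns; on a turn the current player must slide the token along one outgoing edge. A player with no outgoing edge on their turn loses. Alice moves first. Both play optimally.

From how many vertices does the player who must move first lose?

3

Classify positions by backward induction: terminal positions (no move available) are L. From any other position, the mover wins iff some move reaches an L.
Every edge goes from a vertex to one that appears earlier in the order F, G, J, E, C, B, I, H, D, A, so processing vertices in that order labels each vertex after all of its successors.
F: no outgoing edge → L
G: no outgoing edge → L
J: W (go to G, an L position)
E: W (go to G, an L position)
C: W (go to G, an L position)
B: W (go to G, an L position)
I: W (go to F, an L position)
H: W (go to F, an L position)
D: W (go to F, an L position)
A: L (options D(W), I(W) are all W)
The L vertices are A, F, G; that is 3 in all.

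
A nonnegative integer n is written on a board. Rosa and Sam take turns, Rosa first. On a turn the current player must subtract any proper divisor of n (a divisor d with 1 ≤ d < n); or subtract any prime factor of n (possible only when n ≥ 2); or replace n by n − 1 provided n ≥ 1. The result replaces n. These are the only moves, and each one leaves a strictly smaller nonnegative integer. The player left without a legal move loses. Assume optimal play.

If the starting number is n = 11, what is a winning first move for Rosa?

Move to 0.

Work bottom-up. With no move the player to move loses. Otherwise the position is W if at least one move leads to an L position for the opponent, and L if every move leads to a W.
n=0: no move → L
n=1: reaches L-position 0 → W
n=2: reaches L-position 0 → W
n=3: reaches L-position 0 → W
n=4: only reaches 2(W), 3(W), all W → L
n=5: reaches L-position 0 → W
n=6: reaches L-position 4 → W
n=7: reaches L-position 0 → W
n=8: reaches L-position 4 → W
n=9: only reaches 6(W), 8(W), all W → L
n=10: reaches L-position 9 → W
n=11: reaches L-position 0 → W
From 11, the L positions reachable in one move are: 0.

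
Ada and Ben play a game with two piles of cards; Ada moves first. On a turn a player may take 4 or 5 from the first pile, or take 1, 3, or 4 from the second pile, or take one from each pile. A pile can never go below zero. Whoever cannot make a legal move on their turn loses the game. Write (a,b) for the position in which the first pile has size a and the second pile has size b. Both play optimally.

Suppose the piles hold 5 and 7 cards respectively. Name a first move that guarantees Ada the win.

Compute win/loss labels from the base case upward. A position with no move is L. Any other position is W if it can reach an L in one move, else L.
No move ever increases a pile, so every position that can arise here has a ≤ 5 and b ≤ 7; it is enough to label the cells with 0 ≤ a ≤ 5 and 0 ≤ b ≤ 7.
Every move lowers a or b (never raises either), so fill the grid row by row in increasing a, and left to right within a row: each cell's successors are then already labelled.
      b=0  b=1  b=2  b=3  b=4  b=5  b=6  b=7
a=0:    L    W    L    W    W    W    W    L
a=1:    L    W    L    W    W    W    W    L
a=2:    L    W    L    W    W    W    W    L
a=3:    L    W    L    W    W    W    W    L
a=4:    W    W    W    W    L    W    L    W
a=5:    W    L    W    L    W    W    W    W
Cells with no legal move (terminal, hence L): (0,0), (1,0), (2,0), (3,0).
The remaining L cells, each justified by listing all of its moves:
(0,2): →(0,1)(W) only, which is W, so L
(0,7): →(0,6)(W), (0,4)(W), (0,3)(W) — all W, so L
(1,2): →(1,1)(W), (0,1)(W) — all W, so L
(1,7): →(1,6)(W), (1,4)(W), (1,3)(W), (0,6)(W) — all W, so L
(2,2): →(2,1)(W), (1,1)(W) — all W, so L
(2,7): →(2,6)(W), (2,4)(W), (2,3)(W), (1,6)(W) — all W, so L
(3,2): →(3,1)(W), (2,1)(W) — all W, so L
(3,7): →(3,6)(W), (3,4)(W), (3,3)(W), (2,6)(W) — all W, so L
(4,4): →(0,4)(W), (4,3)(W), (4,1)(W), (4,0)(W), (3,3)(W) — all W, so L
(4,6): →(0,6)(W), (4,5)(W), (4,3)(W), (4,2)(W), (3,5)(W) — all W, so L
(5,1): →(1,1)(W), (0,1)(W), (5,0)(W), (4,0)(W) — all W, so L
(5,3): →(1,3)(W), (0,3)(W), (5,2)(W), (5,0)(W), (4,2)(W) — all W, so L
Every other cell has at least one move into one of the L cells above, so it is W.
From (5,7), the L positions reachable in one move are: (1,7), (0,7), (5,3), (4,6). Any move reaching one of these is winning.

Move to (1,7).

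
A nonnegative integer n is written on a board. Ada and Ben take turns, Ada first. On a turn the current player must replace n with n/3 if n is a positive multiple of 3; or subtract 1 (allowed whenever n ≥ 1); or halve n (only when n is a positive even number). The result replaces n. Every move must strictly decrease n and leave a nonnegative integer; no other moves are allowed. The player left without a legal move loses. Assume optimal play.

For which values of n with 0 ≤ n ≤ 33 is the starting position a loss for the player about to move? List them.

Label each position W (a win for the player to move) or L (a loss). A position with no legal move is L; any other position is W exactly when some move reaches an L, and L when every move reaches a W.
n=0: no move → L
n=1: W (go to 0, an L position)
n=2: L (sole option 1(W) is W)
n=3: W (go to 2, an L position)
n=4: W (go to 2, an L position)
n=5: L (sole option 4(W) is W)
n=6: W (go to 2, an L position)
n=7: L (sole option 6(W) is W)
n=8: W (go to 7, an L position)
n=9: L (options 3(W), 8(W) are all W)
n=10: W (go to 5, an L position)
n=11: L (sole option 10(W) is W)
n=12: W (go to 11, an L position)
n=13: L (sole option 12(W) is W)
n=14: W (go to 7, an L position)
n=15: W (go to 5, an L position)
n=16: L (options 8(W), 15(W) are all W)
n=17: W (go to 16, an L position)
n=18: W (go to 9, an L position)
n=19: L (sole option 18(W) is W)
n=20: W (go to 19, an L position)
n=21: W (go to 7, an L position)
n=22: W (go to 11, an L position)
n=23: L (sole option 22(W) is W)
n=24: W (go to 23, an L position)
n=25: L (sole option 24(W) is W)
n=26: W (go to 13, an L position)
n=27: W (go to 9, an L position)
n=28: L (options 14(W), 27(W) are all W)
n=29: W (go to 28, an L position)
n=30: L (options 10(W), 15(W), 29(W) are all W)
n=31: W (go to 30, an L position)
n=32: W (go to 16, an L position)
n=33: W (go to 11, an L position)
Reading off the rows marked L gives the requested list; there are 13 such values of n.

0, 2, 5, 7, 9, 11, 13, 16, 19, 23, 25, 28, 30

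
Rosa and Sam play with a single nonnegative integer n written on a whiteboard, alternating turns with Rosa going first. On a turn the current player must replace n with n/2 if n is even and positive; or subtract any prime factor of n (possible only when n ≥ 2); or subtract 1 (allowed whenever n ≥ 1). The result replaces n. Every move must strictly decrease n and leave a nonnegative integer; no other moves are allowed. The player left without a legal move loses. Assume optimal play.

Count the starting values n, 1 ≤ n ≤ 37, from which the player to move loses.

Build the W/L table. Terminal = L. A non-terminal position is W if it has a move to some L; otherwise it is L.
n=0: no move → L
n=1: →0(L), so W
n=2: →0(L), so W
n=3: →0(L), so W
n=4: →2(W), 3(W) — all W, so L
n=5: →0(L), so W
n=6: →4(L), so W
n=7: →0(L), so W
n=8: →4(L), so W
n=9: →6(W), 8(W) — all W, so L
n=10: →9(L), so W
n=11: →0(L), so W
n=12: →9(L), so W
n=13: →0(L), so W
n=14: →7(W), 12(W), 13(W) — all W, so L
n=15: →14(L), so W
n=16: →14(L), so W
n=17: →0(L), so W
n=18: →9(L), so W
n=19: →0(L), so W
n=20: →10(W), 15(W), 18(W), 19(W) — all W, so L
n=21: →14(L), so W
n=22: →20(L), so W
n=23: →0(L), so W
n=24: →12(W), 21(W), 22(W), 23(W) — all W, so L
n=25: →20(L), so W
n=26: →24(L), so W
n=27: →24(L), so W
n=28: →14(L), so W
n=29: →0(L), so W
n=30: →15(W), 25(W), 27(W), 28(W), 29(W) — all W, so L
n=31: →0(L), so W
n=32: →30(L), so W
n=33: →30(L), so W
n=34: →17(W), 32(W), 33(W) — all W, so L
n=35: →30(L), so W
n=36: →34(L), so W
n=37: →0(L), so W
L entries with 1 ≤ n ≤ 37 (n=0 is outside the asked range and is not counted): n = 4, 9, 14, 20, 24, 30, 34; that makes 7.

7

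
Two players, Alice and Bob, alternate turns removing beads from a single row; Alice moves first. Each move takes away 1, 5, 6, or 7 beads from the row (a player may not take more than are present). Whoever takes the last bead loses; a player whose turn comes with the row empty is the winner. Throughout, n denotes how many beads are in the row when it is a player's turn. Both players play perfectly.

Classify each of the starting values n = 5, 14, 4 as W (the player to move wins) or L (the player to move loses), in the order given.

5: L, 14: W, 4: W

Use the standard recursion: the mover wins at a terminal position; elsewhere, the mover wins exactly when some move hands the opponent an L position.
n=0: no move; the opponent has just taken the last bead and therefore loses → W
n=1: only reaches 0(W), which is W → L
n=2: reaches L-position 1 → W
n=3: only reaches 2(W), which is W → L
n=4: reaches L-position 3 → W
n=5: only reaches 4(W), 0(W), all W → L
n=6: reaches L-position 5 → W
n=7: reaches L-position 1 → W
n=8: reaches L-position 3 → W
n=9: reaches L-position 3 → W
n=10: reaches L-position 5 → W
n=11: reaches L-position 5 → W
n=12: reaches L-position 5 → W
n=13: only reaches 12(W), 8(W), 7(W), 6(W), all W → L
n=14: reaches L-position 13 → W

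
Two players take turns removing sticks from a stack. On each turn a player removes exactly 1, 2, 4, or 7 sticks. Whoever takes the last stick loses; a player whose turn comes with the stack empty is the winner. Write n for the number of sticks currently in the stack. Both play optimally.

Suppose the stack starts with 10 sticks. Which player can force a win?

Use the standard recursion: the mover wins at a terminal position; elsewhere, the mover wins exactly when some move hands the opponent an L position.
n=0: no move; the opponent has just taken the last stick and therefore loses → W
n=1: only reaches 0(W), which is W → L
n=2: reaches L-position 1 → W
n=3: reaches L-position 1 → W
n=4: only reaches 3(W), 2(W), 0(W), all W → L
n=5: reaches L-position 4 → W
n=6: reaches L-position 4 → W
n=7: only reaches 6(W), 5(W), 3(W), 0(W), all W → L
n=8: reaches L-position 7 → W
n=9: reaches L-position 7 → W
n=10: only reaches 9(W), 8(W), 6(W), 3(W), all W → L
The starting position 10 is L: whatever the player to move does, the opponent receives a W position.

The second player wins.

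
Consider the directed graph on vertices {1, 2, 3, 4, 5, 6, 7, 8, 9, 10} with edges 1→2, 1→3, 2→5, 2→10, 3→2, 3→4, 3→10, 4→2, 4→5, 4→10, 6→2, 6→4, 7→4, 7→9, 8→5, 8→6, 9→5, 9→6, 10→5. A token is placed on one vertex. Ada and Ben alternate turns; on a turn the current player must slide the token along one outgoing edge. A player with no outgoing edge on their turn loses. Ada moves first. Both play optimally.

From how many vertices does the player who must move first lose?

4

Classify positions by backward induction: terminal positions (no move available) are L. From any other position, the mover wins iff some move reaches an L.
Every edge goes from a vertex to one that appears earlier in the order 5, 10, 2, 4, 3, 1, 6, 9, 8, 7, so processing vertices in that order labels each vertex after all of its successors.
5: no outgoing edge → L
10: →5(L), so W
2: →5(L), so W
4: →5(L), so W
3: →4(W), 2(W), 10(W) — all W, so L
1: →3(L), so W
6: →4(W), 2(W) — all W, so L
9: →6(L), so W
8: →6(L), so W
7: →9(W), 4(W) — all W, so L
The L vertices are 3, 5, 6, 7; that is 4 in all.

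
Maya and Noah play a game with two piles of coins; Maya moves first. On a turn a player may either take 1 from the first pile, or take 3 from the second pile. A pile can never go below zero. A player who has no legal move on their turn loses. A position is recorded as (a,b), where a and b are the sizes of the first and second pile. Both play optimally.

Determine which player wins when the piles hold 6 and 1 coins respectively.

Noah wins.

Use the standard recursion: the mover loses at a terminal position; elsewhere, the mover wins exactly when some move hands the opponent an L position.
No move ever increases a pile, so every position that can arise here has a ≤ 6 and b ≤ 1; it is enough to label the cells with 0 ≤ a ≤ 6 and 0 ≤ b ≤ 1.
Every move lowers a or b (never raises either), so fill the grid row by row in increasing a, and left to right within a row: each cell's successors are then already labelled.
      b=0  b=1
a=0:    L    L
a=1:    W    W
a=2:    L    L
a=3:    W    W
a=4:    L    L
a=5:    W    W
a=6:    L    L
Cells with no legal move (terminal, hence L): (0,0), (0,1).
The remaining L cells, each justified by listing all of its moves:
(2,0): →(1,0)(W) only, which is W, so L
(2,1): →(1,1)(W) only, which is W, so L
(4,0): →(3,0)(W) only, which is W, so L
(4,1): →(3,1)(W) only, which is W, so L
(6,0): →(5,0)(W) only, which is W, so L
(6,1): →(5,1)(W) only, which is W, so L
Every other cell has at least one move into one of the L cells above, so it is W.
Every move from (6,1) reaches a W position, so the mover loses.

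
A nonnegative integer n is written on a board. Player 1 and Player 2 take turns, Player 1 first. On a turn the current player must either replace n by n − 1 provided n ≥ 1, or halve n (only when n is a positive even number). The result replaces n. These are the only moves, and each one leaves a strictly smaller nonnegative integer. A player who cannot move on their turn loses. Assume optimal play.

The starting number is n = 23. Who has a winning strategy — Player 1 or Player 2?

Work bottom-up. With no move the player to move loses. Otherwise the position is W if at least one move leads to an L position for the opponent, and L if every move leads to a W.
n=0: no move → L
n=1: reaches L-position 0 → W
n=2: only reaches 1(W), which is W → L
n=3: reaches L-position 2 → W
n=4: reaches L-position 2 → W
n=5: only reaches 4(W), which is W → L
n=6: reaches L-position 5 → W
n=7: only reaches 6(W), which is W → L
n=8: reaches L-position 7 → W
n=9: only reaches 8(W), which is W → L
n=10: reaches L-position 5 → W
n=11: only reaches 10(W), which is W → L
n=12: reaches L-position 11 → W
n=13: only reaches 12(W), which is W → L
n=14: reaches L-position 7 → W
n=15: only reaches 14(W), which is W → L
n=16: reaches L-position 15 → W
n=17: only reaches 16(W), which is W → L
n=18: reaches L-position 9 → W
n=19: only reaches 18(W), which is W → L
n=20: reaches L-position 19 → W
n=21: only reaches 20(W), which is W → L
n=22: reaches L-position 11 → W
n=23: only reaches 22(W), which is W → L
Every move from 23 reaches a W position, so the mover loses.

Player 2 wins.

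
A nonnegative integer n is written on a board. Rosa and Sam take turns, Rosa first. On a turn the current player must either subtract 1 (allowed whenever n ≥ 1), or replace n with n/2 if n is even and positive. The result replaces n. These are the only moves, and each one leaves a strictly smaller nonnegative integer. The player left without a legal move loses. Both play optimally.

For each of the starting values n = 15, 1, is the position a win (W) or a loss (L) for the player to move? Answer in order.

Compute win/loss labels from the base case upward. A position with no move is L. Any other position is W if it can reach an L in one move, else L.
n=0: no move → L
n=1: reaches L-position 0 → W
n=2: only reaches 1(W), which is W → L
n=3: reaches L-position 2 → W
n=4: reaches L-position 2 → W
n=5: only reaches 4(W), which is W → L
n=6: reaches L-position 5 → W
n=7: only reaches 6(W), which is W → L
n=8: reaches L-position 7 → W
n=9: only reaches 8(W), which is W → L
n=10: reaches L-position 5 → W
n=11: only reaches 10(W), which is W → L
n=12: reaches L-position 11 → W
n=13: only reaches 12(W), which is W → L
n=14: reaches L-position 7 → W
n=15: only reaches 14(W), which is W → L

15: L, 1: W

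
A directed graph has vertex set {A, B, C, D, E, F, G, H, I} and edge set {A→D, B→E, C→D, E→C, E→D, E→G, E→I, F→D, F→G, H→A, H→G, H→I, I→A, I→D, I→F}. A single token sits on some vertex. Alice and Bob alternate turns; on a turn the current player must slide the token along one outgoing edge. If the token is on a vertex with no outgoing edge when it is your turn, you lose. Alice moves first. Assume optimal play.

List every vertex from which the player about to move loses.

Compute win/loss labels from the base case upward. A position with no move is L. Any other position is W if it can reach an L in one move, else L.
Every edge goes from a vertex to one that appears earlier in the order G, D, F, A, I, C, E, B, H, so processing vertices in that order labels each vertex after all of its successors.
G: no outgoing edge → L
D: no outgoing edge → L
F: reaches L-position D → W
A: reaches L-position D → W
I: reaches L-position D → W
C: reaches L-position D → W
E: reaches L-position D → W
B: only reaches E(W), which is W → L
H: reaches L-position G → W
Reading off the rows marked L gives the requested list; there are 3 such vertices.

B, D, G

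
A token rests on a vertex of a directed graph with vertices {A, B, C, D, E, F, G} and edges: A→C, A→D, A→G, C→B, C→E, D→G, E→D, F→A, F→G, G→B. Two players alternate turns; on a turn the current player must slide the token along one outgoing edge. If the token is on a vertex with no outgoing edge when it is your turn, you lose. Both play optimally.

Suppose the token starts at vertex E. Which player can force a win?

The first player wins.

Build the W/L table. Terminal = L. A non-terminal position is W if it has a move to some L; otherwise it is L.
Every edge goes from a vertex to one that appears earlier in the order B, G, D, E, C, A, F, so processing vertices in that order labels each vertex after all of its successors.
B: no outgoing edge → L
G: reaches L-position B → W
D: only reaches G(W), which is W → L
E: reaches L-position D → W
C: reaches L-position B → W
A: reaches L-position D → W
F: only reaches A(W), G(W), all W → L
The starting position E is W: the player to move should move to D, handing over an L position.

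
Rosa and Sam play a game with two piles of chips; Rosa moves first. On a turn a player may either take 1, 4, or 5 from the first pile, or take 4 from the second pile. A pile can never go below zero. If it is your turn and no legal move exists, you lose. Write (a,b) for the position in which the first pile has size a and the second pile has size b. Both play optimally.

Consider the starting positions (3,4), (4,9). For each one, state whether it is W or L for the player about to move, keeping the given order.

(3,4): L, (4,9): W

Build the W/L table. Terminal = L. A non-terminal position is W if it has a move to some L; otherwise it is L.
No move ever increases a pile, so every position that can arise here has a ≤ 4 and b ≤ 9; it is enough to label the cells with 0 ≤ a ≤ 4 and 0 ≤ b ≤ 9.
Every move lowers a or b (never raises either), so fill the grid row by row in increasing a, and left to right within a row: each cell's successors are then already labelled.
      b=0  b=1  b=2  b=3  b=4  b=5  b=6  b=7  b=8  b=9
a=0:    L    L    L    L    W    W    W    W    L    L
a=1:    W    W    W    W    L    L    L    L    W    W
a=2:    L    L    L    L    W    W    W    W    L    L
a=3:    W    W    W    W    L    L    L    L    W    W
a=4:    W    W    W    W    W    W    W    W    W    W
Cells with no legal move (terminal, hence L): (0,0), (0,1), (0,2), (0,3).
The remaining L cells, each justified by listing all of its moves:
(0,8): only reaches (0,4)(W), which is W → L
(0,9): only reaches (0,5)(W), which is W → L
(1,4): only reaches (0,4)(W), (1,0)(W), all W → L
(1,5): only reaches (0,5)(W), (1,1)(W), all W → L
(1,6): only reaches (0,6)(W), (1,2)(W), all W → L
(1,7): only reaches (0,7)(W), (1,3)(W), all W → L
(2,0): only reaches (1,0)(W), which is W → L
(2,1): only reaches (1,1)(W), which is W → L
(2,2): only reaches (1,2)(W), which is W → L
(2,3): only reaches (1,3)(W), which is W → L
(2,8): only reaches (1,8)(W), (2,4)(W), all W → L
(2,9): only reaches (1,9)(W), (2,5)(W), all W → L
(3,4): only reaches (2,4)(W), (3,0)(W), all W → L
(3,5): only reaches (2,5)(W), (3,1)(W), all W → L
(3,6): only reaches (2,6)(W), (3,2)(W), all W → L
(3,7): only reaches (2,7)(W), (3,3)(W), all W → L
Every other cell has at least one move into one of the L cells above, so it is W.
(3,4): one of the L cells justified above, so L
(4,9): the move to (0,9) reaches an L cell, so W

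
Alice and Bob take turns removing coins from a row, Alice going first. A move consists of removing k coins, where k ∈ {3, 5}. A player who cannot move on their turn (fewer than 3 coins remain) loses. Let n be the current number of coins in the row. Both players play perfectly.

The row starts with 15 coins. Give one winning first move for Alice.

Compute win/loss labels from the base case upward. A position with no move is L. Any other position is W if it can reach an L in one move, else L.
n=0: no move → L
n=1: no move → L
n=2: no move → L
n=3: can move to 0, which is L ⇒ W
n=4: can move to 1, which is L ⇒ W
n=5: can move to 2, which is L ⇒ W
n=6: can move to 1, which is L ⇒ W
n=7: can move to 2, which is L ⇒ W
n=8: moves to 5(W), 3(W); every one is W ⇒ L
n=9: moves to 6(W), 4(W); every one is W ⇒ L
n=10: moves to 7(W), 5(W); every one is W ⇒ L
n=11: can move to 8, which is L ⇒ W
n=12: can move to 9, which is L ⇒ W
n=13: can move to 10, which is L ⇒ W
n=14: can move to 9, which is L ⇒ W
n=15: can move to 10, which is L ⇒ W
From 15, the L positions reachable in one move are: 10.

Remove 5, leaving 10.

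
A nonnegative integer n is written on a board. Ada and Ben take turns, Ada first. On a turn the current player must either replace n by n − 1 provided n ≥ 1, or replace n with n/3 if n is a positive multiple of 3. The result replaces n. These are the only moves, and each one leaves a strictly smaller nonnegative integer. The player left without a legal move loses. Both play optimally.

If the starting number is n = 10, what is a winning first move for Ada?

Move to 9.

Positions with no move are L. A position that does have a move is losing for the player to move precisely when every available move leads to a winning position for the opponent. Fill in the labels:
n=0: no move → L
n=1: W (go to 0, an L position)
n=2: L (sole option 1(W) is W)
n=3: W (go to 2, an L position)
n=4: L (sole option 3(W) is W)
n=5: W (go to 4, an L position)
n=6: W (go to 2, an L position)
n=7: L (sole option 6(W) is W)
n=8: W (go to 7, an L position)
n=9: L (options 3(W), 8(W) are all W)
n=10: W (go to 9, an L position)
From 10, the L positions reachable in one move are: 9.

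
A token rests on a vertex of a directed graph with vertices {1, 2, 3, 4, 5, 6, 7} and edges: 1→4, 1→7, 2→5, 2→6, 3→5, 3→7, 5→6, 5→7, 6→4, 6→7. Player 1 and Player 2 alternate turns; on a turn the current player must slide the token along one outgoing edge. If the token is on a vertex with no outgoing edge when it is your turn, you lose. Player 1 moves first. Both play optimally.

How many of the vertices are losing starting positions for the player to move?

3

Label each position W (a win for the player to move) or L (a loss). A position with no legal move is L; any other position is W exactly when some move reaches an L, and L when every move reaches a W.
Every edge goes from a vertex to one that appears earlier in the order 4, 7, 6, 5, 3, 1, 2, so processing vertices in that order labels each vertex after all of its successors.
4: no outgoing edge → L
7: no outgoing edge → L
6: →7(L), so W
5: →7(L), so W
3: →7(L), so W
1: →7(L), so W
2: →5(W), 6(W) — all W, so L
The L vertices are 2, 4, 7; that is 3 in all.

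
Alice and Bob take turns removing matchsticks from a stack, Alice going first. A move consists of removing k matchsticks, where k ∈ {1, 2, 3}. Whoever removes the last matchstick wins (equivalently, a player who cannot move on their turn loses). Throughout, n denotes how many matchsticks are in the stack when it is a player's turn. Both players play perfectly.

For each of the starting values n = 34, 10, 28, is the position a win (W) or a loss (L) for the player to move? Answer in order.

Positions with no move are L. A position that does have a move is losing for the player to move precisely when every available move leads to a winning position for the opponent. Fill in the labels:
n=0: no move → L
n=1: W (go to 0, an L position)
n=2: W (go to 0, an L position)
n=3: W (go to 0, an L position)
n=4: L (options 3(W), 2(W), 1(W) are all W)
n=5: W (go to 4, an L position)
n=6: W (go to 4, an L position)
n=7: W (go to 4, an L position)
n=8: L (options 7(W), 6(W), 5(W) are all W)
n=9: W (go to 8, an L position)
n=10: W (go to 8, an L position)
n=11: W (go to 8, an L position)
n=12: L (options 11(W), 10(W), 9(W) are all W)
n=13: W (go to 12, an L position)
n=14: W (go to 12, an L position)
n=15: W (go to 12, an L position)
n=16: L (options 15(W), 14(W), 13(W) are all W)
n=17: W (go to 16, an L position)
n=18: W (go to 16, an L position)
n=19: W (go to 16, an L position)
n=20: L (options 19(W), 18(W), 17(W) are all W)
n=21: W (go to 20, an L position)
n=22: W (go to 20, an L position)
n=23: W (go to 20, an L position)
n=24: L (options 23(W), 22(W), 21(W) are all W)
n=25: W (go to 24, an L position)
n=26: W (go to 24, an L position)
n=27: W (go to 24, an L position)
n=28: L (options 27(W), 26(W), 25(W) are all W)
n=29: W (go to 28, an L position)
n=30: W (go to 28, an L position)
n=31: W (go to 28, an L position)
n=32: L (options 31(W), 30(W), 29(W) are all W)
n=33: W (go to 32, an L position)
n=34: W (go to 32, an L position)

34: W, 10: W, 28: L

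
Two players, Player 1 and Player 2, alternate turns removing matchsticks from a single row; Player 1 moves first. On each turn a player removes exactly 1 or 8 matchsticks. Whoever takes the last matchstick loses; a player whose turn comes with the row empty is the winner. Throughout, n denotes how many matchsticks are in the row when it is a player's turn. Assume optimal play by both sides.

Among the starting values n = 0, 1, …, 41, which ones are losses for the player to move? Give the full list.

1, 3, 5, 7, 10, 12, 14, 16, 19, 21, 23, 25, 28, 30, 32, 34, 37, 39, 41

Build the W/L table. Terminal = W. A non-terminal position is W if it has a move to some L; otherwise it is L.
n=0: no move; the opponent has just taken the last matchstick and therefore loses → W
n=1: only reaches 0(W), which is W → L
n=2: reaches L-position 1 → W
n=3: only reaches 2(W), which is W → L
n=4: reaches L-position 3 → W
n=5: only reaches 4(W), which is W → L
n=6: reaches L-position 5 → W
n=7: only reaches 6(W), which is W → L
n=8: reaches L-position 7 → W
n=9: reaches L-position 1 → W
n=10: only reaches 9(W), 2(W), all W → L
n=11: reaches L-position 10 → W
n=12: only reaches 11(W), 4(W), all W → L
n=13: reaches L-position 12 → W
n=14: only reaches 13(W), 6(W), all W → L
n=15: reaches L-position 14 → W
n=16: only reaches 15(W), 8(W), all W → L
n=17: reaches L-position 16 → W
n=18: reaches L-position 10 → W
n=19: only reaches 18(W), 11(W), all W → L
n=20: reaches L-position 19 → W
n=21: only reaches 20(W), 13(W), all W → L
n=22: reaches L-position 21 → W
n=23: only reaches 22(W), 15(W), all W → L
n=24: reaches L-position 23 → W
n=25: only reaches 24(W), 17(W), all W → L
n=26: reaches L-position 25 → W
n=27: reaches L-position 19 → W
n=28: only reaches 27(W), 20(W), all W → L
n=29: reaches L-position 28 → W
n=30: only reaches 29(W), 22(W), all W → L
n=31: reaches L-position 30 → W
n=32: only reaches 31(W), 24(W), all W → L
n=33: reaches L-position 32 → W
n=34: only reaches 33(W), 26(W), all W → L
n=35: reaches L-position 34 → W
n=36: reaches L-position 28 → W
n=37: only reaches 36(W), 29(W), all W → L
n=38: reaches L-position 37 → W
n=39: only reaches 38(W), 31(W), all W → L
n=40: reaches L-position 39 → W
n=41: only reaches 40(W), 33(W), all W → L
The losing starting values of n are exactly the entries labelled L in this table (19 of them).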